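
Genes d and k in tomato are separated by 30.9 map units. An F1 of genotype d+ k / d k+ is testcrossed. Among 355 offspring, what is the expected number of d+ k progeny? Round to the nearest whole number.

123

A map distance of 30.9 map units corresponds to a recombination frequency of 0.309.
The F1 is d+ k / d k+, so d+ k is a parental gamete class with expected frequency (1 − r)/2 = 0.691/2 = 0.3455.
Expected number = 0.3455 × 355 = 122.65 ≈ 123.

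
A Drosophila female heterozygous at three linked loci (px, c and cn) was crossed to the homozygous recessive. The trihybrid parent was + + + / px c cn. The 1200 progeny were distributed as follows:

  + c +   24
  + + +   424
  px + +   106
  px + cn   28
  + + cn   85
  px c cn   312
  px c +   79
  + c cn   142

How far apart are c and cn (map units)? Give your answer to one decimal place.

The two rarest classes, + c + and px + cn, are the double crossovers. Comparing them with the parentals, only the c allele has switched, so c is the middle locus and the order is px – c – cn.
Crossovers in the c–cn interval produce the single-crossover classes + + cn and px c + (85 + 79 = 164) plus the double crossovers (52).
RF(c–cn) = (164 + 52) / 1200 = 216/1200 = 0.1800 → 18.0 map units.

18.0 map units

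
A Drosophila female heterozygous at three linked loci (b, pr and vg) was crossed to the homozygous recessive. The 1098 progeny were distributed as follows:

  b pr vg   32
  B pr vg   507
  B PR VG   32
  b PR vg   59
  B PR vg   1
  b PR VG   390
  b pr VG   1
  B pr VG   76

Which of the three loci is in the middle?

The two most frequent reciprocal classes, b PR VG and B pr vg, are the parental types, so the F1 was b PR VG / B pr vg.
The two rarest classes, b pr VG and B PR vg, are the double crossovers. Comparing them with the parentals, only the pr allele has switched, so pr is the middle locus and the order is b – pr – vg.

pr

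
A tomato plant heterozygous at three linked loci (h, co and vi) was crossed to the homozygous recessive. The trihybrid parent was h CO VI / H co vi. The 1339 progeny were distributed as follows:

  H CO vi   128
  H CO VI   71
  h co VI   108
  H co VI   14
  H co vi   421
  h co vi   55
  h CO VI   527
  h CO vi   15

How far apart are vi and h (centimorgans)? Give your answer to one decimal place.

The two rarest classes, h CO vi and H co VI, are the double crossovers. Comparing them with the parentals, only the vi allele has switched, so vi is the middle locus and the order is co – vi – h.
Crossovers in the vi–h interval produce the single-crossover classes H CO VI and h co vi (71 + 55 = 126) plus the double crossovers (29).
RF(vi–h) = (126 + 29) / 1339 = 155/1339 = 0.1158 → 11.6 centimorgans.

11.6 centimorgans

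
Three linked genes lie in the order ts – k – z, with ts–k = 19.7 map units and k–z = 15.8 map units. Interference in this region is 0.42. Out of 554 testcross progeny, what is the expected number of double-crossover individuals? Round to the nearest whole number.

10

Map distances give recombination frequencies of 0.197 and 0.158 for the two intervals.
With interference 0.42 (so coincidence = 0.58), expected double-crossover frequency = 0.197 × 0.158 × 0.58 = 0.01805.
Expected number = 0.01805 × 554 = 10.00 ≈ 10.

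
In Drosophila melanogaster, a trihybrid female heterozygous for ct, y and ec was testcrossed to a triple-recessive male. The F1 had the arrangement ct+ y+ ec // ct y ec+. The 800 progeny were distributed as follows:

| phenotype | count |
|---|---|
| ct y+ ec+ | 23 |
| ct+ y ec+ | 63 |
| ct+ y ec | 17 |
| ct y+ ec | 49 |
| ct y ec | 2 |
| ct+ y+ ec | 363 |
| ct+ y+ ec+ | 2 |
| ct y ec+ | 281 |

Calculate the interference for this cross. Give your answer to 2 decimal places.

The two rarest classes, ct+ y+ ec+ and ct y ec, are the double crossovers. Comparing them with the parentals, only the ec allele has switched, so ec is the middle locus and the order is y – ec – ct.
y–ec: (40 + 4)/800 = 0.0550; ec–ct: (112 + 4)/800 = 0.1450.
Expected DCO frequency = 0.0550 × 0.1450 ≈ 0.00797; observed = 4/800 ≈ 0.00500.
Coefficient of coincidence = 0.00500/0.00797 ≈ 0.63; interference = 1 − 0.63 = 0.37.

0.37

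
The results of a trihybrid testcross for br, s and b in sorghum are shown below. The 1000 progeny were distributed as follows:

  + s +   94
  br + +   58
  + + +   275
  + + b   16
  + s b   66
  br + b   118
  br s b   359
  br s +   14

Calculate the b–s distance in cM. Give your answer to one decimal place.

24.2 cM

The two most frequent reciprocal classes, + + + and br s b, are the parental types, so the F1 was + + + / br s b.
The two rarest classes, + + b and br s +, are the double crossovers. Comparing them with the parentals, only the b allele has switched, so b is the middle locus and the order is s – b – br.
Crossovers in the s–b interval produce the single-crossover classes + s + and br + b (94 + 118 = 212) plus the double crossovers (30).
RF(s–b) = (212 + 30) / 1000 = 242/1000 = 0.2420 → 24.2 cM.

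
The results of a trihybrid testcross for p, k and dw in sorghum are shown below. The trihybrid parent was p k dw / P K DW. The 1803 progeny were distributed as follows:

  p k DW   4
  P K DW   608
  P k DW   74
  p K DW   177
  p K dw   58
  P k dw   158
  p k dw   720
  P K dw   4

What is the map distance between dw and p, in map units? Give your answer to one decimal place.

19.0 map units

The two rarest classes, p k DW and P K dw, are the double crossovers. Comparing them with the parentals, only the dw allele has switched, so dw is the middle locus and the order is k – dw – p.
Crossovers in the dw–p interval produce the single-crossover classes P k dw and p K DW (158 + 177 = 335) plus the double crossovers (8).
RF(dw–p) = (335 + 8) / 1803 = 343/1803 = 0.1902 → 19.0 map units.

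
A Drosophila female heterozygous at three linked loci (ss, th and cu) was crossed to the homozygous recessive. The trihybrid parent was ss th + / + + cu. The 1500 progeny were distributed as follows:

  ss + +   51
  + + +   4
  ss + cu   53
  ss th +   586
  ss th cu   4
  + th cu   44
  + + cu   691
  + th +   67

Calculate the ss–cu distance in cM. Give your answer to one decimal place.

8.5 cM

The two rarest classes, ss th cu and + + +, are the double crossovers. Comparing them with the parentals, only the cu allele has switched, so cu is the middle locus and the order is ss – cu – th.
Crossovers in the ss–cu interval produce the single-crossover classes + th + and ss + cu (67 + 53 = 120) plus the double crossovers (8).
RF(ss–cu) = (120 + 8) / 1500 = 128/1500 = 0.0853 → 8.5 cM.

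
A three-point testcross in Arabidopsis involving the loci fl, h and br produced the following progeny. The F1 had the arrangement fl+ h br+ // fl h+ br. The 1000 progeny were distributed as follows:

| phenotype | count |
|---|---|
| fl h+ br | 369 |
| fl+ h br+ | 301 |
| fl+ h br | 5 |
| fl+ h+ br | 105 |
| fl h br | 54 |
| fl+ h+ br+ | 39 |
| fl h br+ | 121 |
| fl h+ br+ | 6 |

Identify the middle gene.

The two rarest classes, fl+ h br and fl h+ br+, are the double crossovers. Comparing them with the parentals, only the br allele has switched, so br is the middle locus and the order is h – br – fl.

br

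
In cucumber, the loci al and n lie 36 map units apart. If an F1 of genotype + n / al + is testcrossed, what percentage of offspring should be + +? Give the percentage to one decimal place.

A map distance of 36 map units corresponds to a recombination frequency of 0.360.
The F1 is + n / al +, so + + is a recombinant gamete class with expected frequency r/2 = 0.360/2 = 0.1800.
That is 0.1800 = 18.0% of the progeny.

18.0%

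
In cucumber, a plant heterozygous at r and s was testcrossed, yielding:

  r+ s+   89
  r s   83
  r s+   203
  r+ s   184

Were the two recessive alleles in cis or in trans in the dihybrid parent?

The two most frequent classes are r+ s (184) and r s+ (203); these are the parental (non-recombinant) types.
So the F1 carried r+ s on one chromosome and r s+ on the other — the recessive alleles are on opposite chromosomes (trans / repulsion).

trans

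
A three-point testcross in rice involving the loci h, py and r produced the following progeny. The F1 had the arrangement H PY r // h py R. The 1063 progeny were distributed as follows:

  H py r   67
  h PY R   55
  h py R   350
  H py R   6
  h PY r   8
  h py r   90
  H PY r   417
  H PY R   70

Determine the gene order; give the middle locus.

h

The two rarest classes, h PY r and H py R, are the double crossovers. Comparing them with the parentals, only the h allele has switched, so h is the middle locus and the order is py – h – r.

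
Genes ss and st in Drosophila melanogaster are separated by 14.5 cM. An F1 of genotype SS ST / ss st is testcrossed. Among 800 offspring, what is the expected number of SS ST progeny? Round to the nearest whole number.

342

A map distance of 14.5 cM corresponds to a recombination frequency of 0.145.
The F1 is SS ST / ss st, so SS ST is a parental gamete class with expected frequency (1 − r)/2 = 0.855/2 = 0.4275.
Expected number = 0.4275 × 800 = 342.00 ≈ 342.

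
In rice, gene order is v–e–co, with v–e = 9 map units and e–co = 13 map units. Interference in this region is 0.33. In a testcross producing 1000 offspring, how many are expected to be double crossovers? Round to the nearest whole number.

8

Map distances give recombination frequencies of 0.090 and 0.130 for the two intervals.
With interference 0.33 (so coincidence = 0.67), expected double-crossover frequency = 0.090 × 0.130 × 0.67 = 0.00784.
Expected number = 0.00784 × 1000 = 7.84 ≈ 8.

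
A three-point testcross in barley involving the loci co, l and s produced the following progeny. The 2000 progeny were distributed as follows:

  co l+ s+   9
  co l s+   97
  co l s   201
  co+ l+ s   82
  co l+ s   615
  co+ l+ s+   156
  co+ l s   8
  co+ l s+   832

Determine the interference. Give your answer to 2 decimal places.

0.54

The two most frequent reciprocal classes, co l+ s and co+ l s+, are the parental types, so the F1 was co l+ s / co+ l s+.
The two rarest classes, co l+ s+ and co+ l s, are the double crossovers. Comparing them with the parentals, only the s allele has switched, so s is the middle locus and the order is l – s – co.
l–s: (357 + 17)/2000 = 0.1870; s–co: (179 + 17)/2000 = 0.0980.
Expected DCO frequency = 0.1870 × 0.0980 ≈ 0.01833; observed = 17/2000 ≈ 0.00850.
Coefficient of coincidence = 0.00850/0.01833 ≈ 0.46; interference = 1 − 0.46 = 0.54.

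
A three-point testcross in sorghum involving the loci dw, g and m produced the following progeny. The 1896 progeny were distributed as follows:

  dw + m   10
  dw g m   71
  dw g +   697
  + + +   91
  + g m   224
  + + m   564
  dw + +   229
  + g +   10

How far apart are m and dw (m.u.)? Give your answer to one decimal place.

The two most frequent reciprocal classes, + + m and dw g +, are the parental types, so the F1 was + + m / dw g +.
The two rarest classes, dw + m and + g +, are the double crossovers. Comparing them with the parentals, only the dw allele has switched, so dw is the middle locus and the order is g – dw – m.
Crossovers in the dw–m interval produce the single-crossover classes + + + and dw g m (91 + 71 = 162) plus the double crossovers (20).
RF(dw–m) = (162 + 20) / 1896 = 182/1896 = 0.0960 → 9.6 m.u.

9.6 m.u.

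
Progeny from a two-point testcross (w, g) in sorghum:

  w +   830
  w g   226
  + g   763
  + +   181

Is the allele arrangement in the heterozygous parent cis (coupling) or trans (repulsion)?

trans

The two most frequent classes are + g (763) and w + (830); these are the parental (non-recombinant) types.
So the F1 carried + g on one chromosome and w + on the other — the recessive alleles are on opposite chromosomes (trans / repulsion).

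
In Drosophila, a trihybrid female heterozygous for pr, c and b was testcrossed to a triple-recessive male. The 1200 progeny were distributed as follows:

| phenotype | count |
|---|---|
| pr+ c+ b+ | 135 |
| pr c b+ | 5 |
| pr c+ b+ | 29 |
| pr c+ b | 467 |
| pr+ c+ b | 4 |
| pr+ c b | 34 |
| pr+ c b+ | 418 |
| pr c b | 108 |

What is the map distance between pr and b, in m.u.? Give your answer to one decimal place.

The two most frequent reciprocal classes, pr c+ b and pr+ c b+, are the parental types, so the F1 was pr c+ b / pr+ c b+.
The two rarest classes, pr+ c+ b and pr c b+, are the double crossovers. Comparing them with the parentals, only the pr allele has switched, so pr is the middle locus and the order is c – pr – b.
Crossovers in the pr–b interval produce the single-crossover classes pr c+ b+ and pr+ c b (29 + 34 = 63) plus the double crossovers (9).
RF(pr–b) = (63 + 9) / 1200 = 72/1200 = 0.0600 → 6.0 m.u.

6.0 m.u.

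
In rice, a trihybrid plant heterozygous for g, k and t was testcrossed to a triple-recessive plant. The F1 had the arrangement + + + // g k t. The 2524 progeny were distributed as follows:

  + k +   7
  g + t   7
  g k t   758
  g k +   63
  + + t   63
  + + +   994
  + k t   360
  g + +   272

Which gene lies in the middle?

The two rarest classes, + k + and g + t, are the double crossovers. Comparing them with the parentals, only the k allele has switched, so k is the middle locus and the order is g – k – t.

k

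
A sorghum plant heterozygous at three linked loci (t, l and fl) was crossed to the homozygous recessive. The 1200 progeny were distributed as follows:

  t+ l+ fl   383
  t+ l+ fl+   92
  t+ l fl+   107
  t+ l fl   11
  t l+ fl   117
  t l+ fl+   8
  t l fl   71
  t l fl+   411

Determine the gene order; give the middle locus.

The two most frequent reciprocal classes, t+ l+ fl and t l fl+, are the parental types, so the F1 was t+ l+ fl / t l fl+.
The two rarest classes, t+ l fl and t l+ fl+, are the double crossovers. Comparing them with the parentals, only the l allele has switched, so l is the middle locus and the order is t – l – fl.

l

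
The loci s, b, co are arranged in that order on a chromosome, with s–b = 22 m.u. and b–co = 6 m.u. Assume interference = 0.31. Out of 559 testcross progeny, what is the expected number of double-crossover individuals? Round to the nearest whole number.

Map distances give recombination frequencies of 0.220 and 0.060 for the two intervals.
With interference 0.31 (so coincidence = 0.69), expected double-crossover frequency = 0.220 × 0.060 × 0.69 = 0.00911.
Expected number = 0.00911 × 559 = 5.09 ≈ 5.

5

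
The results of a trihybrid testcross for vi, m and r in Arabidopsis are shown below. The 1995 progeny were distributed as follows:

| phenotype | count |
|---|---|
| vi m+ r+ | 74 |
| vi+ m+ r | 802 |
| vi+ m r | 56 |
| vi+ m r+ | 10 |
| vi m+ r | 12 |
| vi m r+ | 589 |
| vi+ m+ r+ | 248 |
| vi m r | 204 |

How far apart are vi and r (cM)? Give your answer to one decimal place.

23.8 cM

The two most frequent reciprocal classes, vi m r+ and vi+ m+ r, are the parental types, so the F1 was vi m r+ / vi+ m+ r.
The two rarest classes, vi+ m r+ and vi m+ r, are the double crossovers. Comparing them with the parentals, only the vi allele has switched, so vi is the middle locus and the order is m – vi – r.
Crossovers in the vi–r interval produce the single-crossover classes vi m r and vi+ m+ r+ (204 + 248 = 452) plus the double crossovers (22).
RF(vi–r) = (452 + 22) / 1995 = 474/1995 = 0.2376 → 23.8 cM.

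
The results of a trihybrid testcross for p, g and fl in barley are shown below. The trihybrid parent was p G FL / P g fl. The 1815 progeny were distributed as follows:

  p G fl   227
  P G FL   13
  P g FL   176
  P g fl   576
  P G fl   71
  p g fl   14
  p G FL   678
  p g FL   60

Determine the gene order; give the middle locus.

The two rarest classes, P G FL and p g fl, are the double crossovers. Comparing them with the parentals, only the p allele has switched, so p is the middle locus and the order is fl – p – g.

p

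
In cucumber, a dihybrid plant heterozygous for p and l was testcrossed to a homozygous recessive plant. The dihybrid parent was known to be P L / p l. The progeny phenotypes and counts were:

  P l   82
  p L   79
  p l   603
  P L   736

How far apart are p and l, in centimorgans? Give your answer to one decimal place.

10.7 centimorgans

The recombinant classes are P l and p L: 82 + 79 = 161.
Recombination frequency = 161/1500 = 0.1073 ≈ 10.7%, i.e. 10.7 centimorgans.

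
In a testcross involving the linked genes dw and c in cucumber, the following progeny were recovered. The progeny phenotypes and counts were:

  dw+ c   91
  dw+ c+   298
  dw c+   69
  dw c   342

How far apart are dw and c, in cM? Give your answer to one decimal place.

The two most frequent classes, dw+ c+ (298) and dw c (342), are the parental types, so the F1 was dw+ c+ / dw c.
The recombinant classes are dw+ c and dw c+: 91 + 69 = 160.
Recombination frequency = 160/800 = 0.2000 ≈ 20.0%, i.e. 20.0 cM.

20.0 cM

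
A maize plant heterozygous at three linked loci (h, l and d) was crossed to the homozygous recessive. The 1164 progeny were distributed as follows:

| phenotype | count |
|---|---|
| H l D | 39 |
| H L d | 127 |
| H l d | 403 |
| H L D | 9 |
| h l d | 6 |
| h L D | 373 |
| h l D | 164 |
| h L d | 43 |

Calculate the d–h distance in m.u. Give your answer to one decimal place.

8.3 m.u.

The two most frequent reciprocal classes, H l d and h L D, are the parental types, so the F1 was H l d / h L D.
The two rarest classes, h l d and H L D, are the double crossovers. Comparing them with the parentals, only the h allele has switched, so h is the middle locus and the order is d – h – l.
Crossovers in the d–h interval produce the single-crossover classes H l D and h L d (39 + 43 = 82) plus the double crossovers (15).
RF(d–h) = (82 + 15) / 1164 = 97/1164 = 0.0833 → 8.3 m.u.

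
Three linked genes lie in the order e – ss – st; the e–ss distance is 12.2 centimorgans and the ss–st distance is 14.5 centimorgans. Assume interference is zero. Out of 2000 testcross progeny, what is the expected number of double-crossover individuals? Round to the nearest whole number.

Map distances give recombination frequencies of 0.122 and 0.145 for the two intervals.
With no interference, expected double-crossover frequency = 0.122 × 0.145 = 0.01769.
Expected number = 0.01769 × 2000 = 35.38 ≈ 35.

35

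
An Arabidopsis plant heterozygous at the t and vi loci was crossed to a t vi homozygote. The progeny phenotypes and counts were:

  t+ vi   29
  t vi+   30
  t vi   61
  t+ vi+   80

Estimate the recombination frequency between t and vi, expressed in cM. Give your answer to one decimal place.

The two most frequent classes, t+ vi+ (80) and t vi (61), are the parental types, so the F1 was t+ vi+ / t vi.
The recombinant classes are t+ vi and t vi+: 29 + 30 = 59.
Recombination frequency = 59/200 = 0.2950 ≈ 29.5%, i.e. 29.5 cM.

29.5 cM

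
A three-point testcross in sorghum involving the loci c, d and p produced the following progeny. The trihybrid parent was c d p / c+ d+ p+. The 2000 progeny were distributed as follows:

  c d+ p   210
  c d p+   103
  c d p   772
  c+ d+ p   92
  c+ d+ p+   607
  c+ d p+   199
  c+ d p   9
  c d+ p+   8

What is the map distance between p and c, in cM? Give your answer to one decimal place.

The two rarest classes, c+ d p and c d+ p+, are the double crossovers. Comparing them with the parentals, only the c allele has switched, so c is the middle locus and the order is d – c – p.
Crossovers in the c–p interval produce the single-crossover classes c d p+ and c+ d+ p (103 + 92 = 195) plus the double crossovers (17).
RF(c–p) = (195 + 17) / 2000 = 212/2000 = 0.1060 → 10.6 cM.

10.6 cM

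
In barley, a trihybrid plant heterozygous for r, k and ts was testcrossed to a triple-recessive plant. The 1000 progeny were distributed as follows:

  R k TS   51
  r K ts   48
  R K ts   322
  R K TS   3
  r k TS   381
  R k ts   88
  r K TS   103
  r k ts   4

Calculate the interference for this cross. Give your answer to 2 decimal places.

0.67

The two most frequent reciprocal classes, R K ts and r k TS, are the parental types, so the F1 was R K ts / r k TS.
The two rarest classes, R K TS and r k ts, are the double crossovers. Comparing them with the parentals, only the ts allele has switched, so ts is the middle locus and the order is k – ts – r.
k–ts: (191 + 7)/1000 = 0.1980; ts–r: (99 + 7)/1000 = 0.1060.
Expected DCO frequency = 0.1980 × 0.1060 ≈ 0.02099; observed = 7/1000 ≈ 0.00700.
Coefficient of coincidence = 0.00700/0.02099 ≈ 0.33; interference = 1 − 0.33 = 0.67.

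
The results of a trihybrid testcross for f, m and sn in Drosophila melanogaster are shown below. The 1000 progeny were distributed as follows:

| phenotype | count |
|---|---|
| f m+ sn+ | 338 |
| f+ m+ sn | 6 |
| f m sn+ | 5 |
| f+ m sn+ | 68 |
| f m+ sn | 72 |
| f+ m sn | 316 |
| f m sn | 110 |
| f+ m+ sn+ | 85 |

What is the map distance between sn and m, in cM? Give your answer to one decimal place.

The two most frequent reciprocal classes, f m+ sn+ and f+ m sn, are the parental types, so the F1 was f m+ sn+ / f+ m sn.
The two rarest classes, f m sn+ and f+ m+ sn, are the double crossovers. Comparing them with the parentals, only the m allele has switched, so m is the middle locus and the order is f – m – sn.
Crossovers in the m–sn interval produce the single-crossover classes f m+ sn and f+ m sn+ (72 + 68 = 140) plus the double crossovers (11).
RF(m–sn) = (140 + 11) / 1000 = 151/1000 = 0.1510 → 15.1 cM.

15.1 cM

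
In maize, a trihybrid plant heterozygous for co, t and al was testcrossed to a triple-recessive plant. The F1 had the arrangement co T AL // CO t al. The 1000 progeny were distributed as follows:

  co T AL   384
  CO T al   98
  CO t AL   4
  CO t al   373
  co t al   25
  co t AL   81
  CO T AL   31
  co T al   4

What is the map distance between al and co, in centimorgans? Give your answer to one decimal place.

The two rarest classes, co T al and CO t AL, are the double crossovers. Comparing them with the parentals, only the al allele has switched, so al is the middle locus and the order is t – al – co.
Crossovers in the al–co interval produce the single-crossover classes CO T AL and co t al (31 + 25 = 56) plus the double crossovers (8).
RF(al–co) = (56 + 8) / 1000 = 64/1000 = 0.0640 → 6.4 centimorgans.

6.4 centimorgans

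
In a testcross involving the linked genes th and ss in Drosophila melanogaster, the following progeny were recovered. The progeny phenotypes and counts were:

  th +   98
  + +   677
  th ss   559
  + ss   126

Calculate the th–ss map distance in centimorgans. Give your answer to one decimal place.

15.3 centimorgans

The two most frequent classes, + + (677) and th ss (559), are the parental types, so the F1 was + + / th ss.
The recombinant classes are + ss and th +: 126 + 98 = 224.
Recombination frequency = 224/1460 = 0.1534 ≈ 15.3%, i.e. 15.3 centimorgans.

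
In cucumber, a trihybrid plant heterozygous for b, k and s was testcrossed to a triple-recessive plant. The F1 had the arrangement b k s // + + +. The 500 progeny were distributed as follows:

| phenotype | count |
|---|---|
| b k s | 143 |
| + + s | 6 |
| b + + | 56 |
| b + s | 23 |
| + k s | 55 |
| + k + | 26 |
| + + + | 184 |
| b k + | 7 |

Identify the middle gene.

The two rarest classes, b k + and + + s, are the double crossovers. Comparing them with the parentals, only the s allele has switched, so s is the middle locus and the order is b – s – k.

s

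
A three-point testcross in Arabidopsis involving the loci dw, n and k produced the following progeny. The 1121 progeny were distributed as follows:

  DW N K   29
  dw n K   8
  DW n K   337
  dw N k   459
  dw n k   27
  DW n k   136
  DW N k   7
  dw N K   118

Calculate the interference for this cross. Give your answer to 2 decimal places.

0.12

The two most frequent reciprocal classes, dw N k and DW n K, are the parental types, so the F1 was dw N k / DW n K.
The two rarest classes, DW N k and dw n K, are the double crossovers. Comparing them with the parentals, only the dw allele has switched, so dw is the middle locus and the order is n – dw – k.
n–dw: (56 + 15)/1121 = 0.0633; dw–k: (254 + 15)/1121 = 0.2400.
Expected DCO frequency = 0.0633 × 0.2400 ≈ 0.01519; observed = 15/1121 ≈ 0.01338.
Coefficient of coincidence = 0.01338/0.01519 ≈ 0.88; interference = 1 − 0.88 = 0.12.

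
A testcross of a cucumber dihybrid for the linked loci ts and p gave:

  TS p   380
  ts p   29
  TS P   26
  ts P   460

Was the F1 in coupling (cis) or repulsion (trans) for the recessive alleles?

trans

The two most frequent classes are TS p (380) and ts P (460); these are the parental (non-recombinant) types.
So the F1 carried TS p on one chromosome and ts P on the other — the recessive alleles are on opposite chromosomes (trans / repulsion).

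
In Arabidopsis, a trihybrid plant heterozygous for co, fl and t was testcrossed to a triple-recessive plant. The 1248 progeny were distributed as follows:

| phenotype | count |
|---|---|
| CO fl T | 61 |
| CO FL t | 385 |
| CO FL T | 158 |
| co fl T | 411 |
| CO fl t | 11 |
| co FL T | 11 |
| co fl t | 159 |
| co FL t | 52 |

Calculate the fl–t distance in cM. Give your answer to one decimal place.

The two most frequent reciprocal classes, CO FL t and co fl T, are the parental types, so the F1 was CO FL t / co fl T.
The two rarest classes, CO fl t and co FL T, are the double crossovers. Comparing them with the parentals, only the fl allele has switched, so fl is the middle locus and the order is co – fl – t.
Crossovers in the fl–t interval produce the single-crossover classes CO FL T and co fl t (158 + 159 = 317) plus the double crossovers (22).
RF(fl–t) = (317 + 22) / 1248 = 339/1248 = 0.2716 → 27.2 cM.

27.2 cM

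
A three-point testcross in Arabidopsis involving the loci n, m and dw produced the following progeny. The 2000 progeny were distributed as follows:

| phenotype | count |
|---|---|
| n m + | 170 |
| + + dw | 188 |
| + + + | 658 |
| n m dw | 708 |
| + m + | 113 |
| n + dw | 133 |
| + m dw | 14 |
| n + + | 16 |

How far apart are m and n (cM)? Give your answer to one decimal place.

The two most frequent reciprocal classes, + + + and n m dw, are the parental types, so the F1 was + + + / n m dw.
The two rarest classes, n + + and + m dw, are the double crossovers. Comparing them with the parentals, only the n allele has switched, so n is the middle locus and the order is m – n – dw.
Crossovers in the m–n interval produce the single-crossover classes + m + and n + dw (113 + 133 = 246) plus the double crossovers (30).
RF(m–n) = (246 + 30) / 2000 = 276/2000 = 0.1380 → 13.8 cM.

13.8 cM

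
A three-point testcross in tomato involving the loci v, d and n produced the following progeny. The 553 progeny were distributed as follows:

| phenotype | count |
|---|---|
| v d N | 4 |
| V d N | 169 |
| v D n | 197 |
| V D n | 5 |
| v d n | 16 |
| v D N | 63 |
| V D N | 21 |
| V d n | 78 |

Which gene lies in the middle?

v

The two most frequent reciprocal classes, v D n and V d N, are the parental types, so the F1 was v D n / V d N.
The two rarest classes, V D n and v d N, are the double crossovers. Comparing them with the parentals, only the v allele has switched, so v is the middle locus and the order is d – v – n.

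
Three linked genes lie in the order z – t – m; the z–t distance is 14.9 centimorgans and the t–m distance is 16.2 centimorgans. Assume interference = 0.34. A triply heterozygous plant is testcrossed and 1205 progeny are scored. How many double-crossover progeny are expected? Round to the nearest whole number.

Map distances give recombination frequencies of 0.149 and 0.162 for the two intervals.
With interference 0.34 (so coincidence = 0.66), expected double-crossover frequency = 0.149 × 0.162 × 0.66 = 0.01593.
Expected number = 0.01593 × 1205 = 19.20 ≈ 19.

19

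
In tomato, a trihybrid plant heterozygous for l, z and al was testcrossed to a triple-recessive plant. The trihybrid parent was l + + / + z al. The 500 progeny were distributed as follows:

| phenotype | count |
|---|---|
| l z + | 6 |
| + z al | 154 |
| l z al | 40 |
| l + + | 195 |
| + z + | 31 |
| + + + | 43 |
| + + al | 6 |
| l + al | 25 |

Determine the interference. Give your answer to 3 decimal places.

The two rarest classes, l z + and + + al, are the double crossovers. Comparing them with the parentals, only the z allele has switched, so z is the middle locus and the order is al – z – l.
al–z: (56 + 12)/500 = 0.1360; z–l: (83 + 12)/500 = 0.1900.
Expected DCO frequency = 0.1360 × 0.1900 ≈ 0.02584; observed = 12/500 ≈ 0.02400.
Coefficient of coincidence = 0.02400/0.02584 ≈ 0.929; interference = 1 − 0.929 = 0.071.

0.071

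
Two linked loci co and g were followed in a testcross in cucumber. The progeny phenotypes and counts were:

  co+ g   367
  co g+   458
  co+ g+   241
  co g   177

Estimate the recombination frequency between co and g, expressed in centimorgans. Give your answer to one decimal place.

The two most frequent classes, co+ g (367) and co g+ (458), are the parental types, so the F1 was co+ g / co g+.
The recombinant classes are co+ g+ and co g: 241 + 177 = 418.
Recombination frequency = 418/1243 = 0.3363 ≈ 33.6%, i.e. 33.6 centimorgans.

33.6 centimorgans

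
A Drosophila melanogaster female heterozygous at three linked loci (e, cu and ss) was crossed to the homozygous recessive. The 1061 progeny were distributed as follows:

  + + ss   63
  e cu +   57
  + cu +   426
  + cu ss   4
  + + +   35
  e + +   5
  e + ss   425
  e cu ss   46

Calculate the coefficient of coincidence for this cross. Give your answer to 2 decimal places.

The two most frequent reciprocal classes, + cu + and e + ss, are the parental types, so the F1 was + cu + / e + ss.
The two rarest classes, + cu ss and e + +, are the double crossovers. Comparing them with the parentals, only the ss allele has switched, so ss is the middle locus and the order is cu – ss – e.
cu–ss: (81 + 9)/1061 = 0.0848; ss–e: (120 + 9)/1061 = 0.1216.
Expected DCO frequency = 0.0848 × 0.1216 ≈ 0.01031; observed = 9/1061 ≈ 0.00848.
Coefficient of coincidence = 0.00848/0.01031 ≈ 0.82.

0.82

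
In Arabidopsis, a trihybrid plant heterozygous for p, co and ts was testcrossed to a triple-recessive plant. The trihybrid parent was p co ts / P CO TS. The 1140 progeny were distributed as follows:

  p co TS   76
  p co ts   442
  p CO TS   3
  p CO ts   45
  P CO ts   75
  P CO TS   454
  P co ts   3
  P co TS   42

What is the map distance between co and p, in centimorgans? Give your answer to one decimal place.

The two rarest classes, P co ts and p CO TS, are the double crossovers. Comparing them with the parentals, only the p allele has switched, so p is the middle locus and the order is co – p – ts.
Crossovers in the co–p interval produce the single-crossover classes p CO ts and P co TS (45 + 42 = 87) plus the double crossovers (6).
RF(co–p) = (87 + 6) / 1140 = 93/1140 = 0.0816 → 8.2 centimorgans.

8.2 centimorgans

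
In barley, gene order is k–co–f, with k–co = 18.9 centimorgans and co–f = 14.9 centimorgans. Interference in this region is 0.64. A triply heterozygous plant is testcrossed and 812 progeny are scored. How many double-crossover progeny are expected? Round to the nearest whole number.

Map distances give recombination frequencies of 0.189 and 0.149 for the two intervals.
With interference 0.64 (so coincidence = 0.36), expected double-crossover frequency = 0.189 × 0.149 × 0.36 = 0.01014.
Expected number = 0.01014 × 812 = 8.23 ≈ 8.

8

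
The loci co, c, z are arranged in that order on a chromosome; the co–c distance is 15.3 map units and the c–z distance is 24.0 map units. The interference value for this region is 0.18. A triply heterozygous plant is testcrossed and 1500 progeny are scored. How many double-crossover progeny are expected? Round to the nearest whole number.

45

Map distances give recombination frequencies of 0.153 and 0.240 for the two intervals.
With interference 0.18 (so coincidence = 0.82), expected double-crossover frequency = 0.153 × 0.240 × 0.82 = 0.03011.
Expected number = 0.03011 × 1500 = 45.17 ≈ 45.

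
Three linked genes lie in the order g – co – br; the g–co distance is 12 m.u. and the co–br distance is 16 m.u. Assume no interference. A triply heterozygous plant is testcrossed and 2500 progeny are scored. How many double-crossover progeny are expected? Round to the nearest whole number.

48

Map distances give recombination frequencies of 0.120 and 0.160 for the two intervals.
With no interference, expected double-crossover frequency = 0.120 × 0.160 = 0.01920.
Expected number = 0.01920 × 2500 = 48.00 ≈ 48.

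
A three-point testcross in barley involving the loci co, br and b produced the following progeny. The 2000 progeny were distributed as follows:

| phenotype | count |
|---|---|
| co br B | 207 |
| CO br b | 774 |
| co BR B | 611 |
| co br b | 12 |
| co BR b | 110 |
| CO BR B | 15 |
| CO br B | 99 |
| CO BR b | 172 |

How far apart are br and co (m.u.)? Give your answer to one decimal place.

20.3 m.u.

The two most frequent reciprocal classes, CO br b and co BR B, are the parental types, so the F1 was CO br b / co BR B.
The two rarest classes, co br b and CO BR B, are the double crossovers. Comparing them with the parentals, only the co allele has switched, so co is the middle locus and the order is b – co – br.
Crossovers in the co–br interval produce the single-crossover classes CO BR b and co br B (172 + 207 = 379) plus the double crossovers (27).
RF(co–br) = (379 + 27) / 2000 = 406/2000 = 0.2030 → 20.3 m.u.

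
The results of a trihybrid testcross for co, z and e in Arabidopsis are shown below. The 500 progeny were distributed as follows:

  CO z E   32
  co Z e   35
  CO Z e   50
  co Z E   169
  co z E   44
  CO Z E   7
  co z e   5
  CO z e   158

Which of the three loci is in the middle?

co

The two most frequent reciprocal classes, co Z E and CO z e, are the parental types, so the F1 was co Z E / CO z e.
The two rarest classes, CO Z E and co z e, are the double crossovers. Comparing them with the parentals, only the co allele has switched, so co is the middle locus and the order is e – co – z.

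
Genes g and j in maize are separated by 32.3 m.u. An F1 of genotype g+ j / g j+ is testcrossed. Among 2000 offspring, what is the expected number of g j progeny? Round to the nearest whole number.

323

A map distance of 32.3 m.u. corresponds to a recombination frequency of 0.323.
The F1 is g+ j / g j+, so g j is a recombinant gamete class with expected frequency r/2 = 0.323/2 = 0.1615.
Expected number = 0.1615 × 2000 = 323.00 ≈ 323.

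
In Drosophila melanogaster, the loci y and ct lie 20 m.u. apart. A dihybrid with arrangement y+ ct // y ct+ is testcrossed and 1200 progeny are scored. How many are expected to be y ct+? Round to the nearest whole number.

A map distance of 20 m.u. corresponds to a recombination frequency of 0.200.
The F1 is y+ ct / y ct+, so y ct+ is a parental gamete class with expected frequency (1 − r)/2 = 0.800/2 = 0.4000.
Expected number = 0.4000 × 1200 = 480.00 ≈ 480.

480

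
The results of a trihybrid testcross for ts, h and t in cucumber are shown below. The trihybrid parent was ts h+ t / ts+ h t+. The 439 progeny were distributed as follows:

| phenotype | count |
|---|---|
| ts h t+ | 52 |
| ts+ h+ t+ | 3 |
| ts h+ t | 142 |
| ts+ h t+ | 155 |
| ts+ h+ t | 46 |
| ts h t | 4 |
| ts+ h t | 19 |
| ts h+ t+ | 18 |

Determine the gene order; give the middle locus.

h

The two rarest classes, ts h t and ts+ h+ t+, are the double crossovers. Comparing them with the parentals, only the h allele has switched, so h is the middle locus and the order is t – h – ts.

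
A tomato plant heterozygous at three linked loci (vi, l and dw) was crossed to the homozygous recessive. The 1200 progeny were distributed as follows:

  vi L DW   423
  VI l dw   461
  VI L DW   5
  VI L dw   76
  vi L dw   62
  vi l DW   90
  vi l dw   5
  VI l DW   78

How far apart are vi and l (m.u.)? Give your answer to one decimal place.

The two most frequent reciprocal classes, VI l dw and vi L DW, are the parental types, so the F1 was VI l dw / vi L DW.
The two rarest classes, vi l dw and VI L DW, are the double crossovers. Comparing them with the parentals, only the vi allele has switched, so vi is the middle locus and the order is l – vi – dw.
Crossovers in the l–vi interval produce the single-crossover classes VI L dw and vi l DW (76 + 90 = 166) plus the double crossovers (10).
RF(l–vi) = (166 + 10) / 1200 = 176/1200 = 0.1467 → 14.7 m.u.

14.7 m.u.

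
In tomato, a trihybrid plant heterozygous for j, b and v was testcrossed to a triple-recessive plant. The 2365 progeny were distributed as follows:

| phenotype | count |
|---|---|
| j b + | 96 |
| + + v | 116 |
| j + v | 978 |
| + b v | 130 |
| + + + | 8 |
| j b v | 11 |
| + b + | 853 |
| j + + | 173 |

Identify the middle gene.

b

The two most frequent reciprocal classes, j + v and + b +, are the parental types, so the F1 was j + v / + b +.
The two rarest classes, j b v and + + +, are the double crossovers. Comparing them with the parentals, only the b allele has switched, so b is the middle locus and the order is j – b – v.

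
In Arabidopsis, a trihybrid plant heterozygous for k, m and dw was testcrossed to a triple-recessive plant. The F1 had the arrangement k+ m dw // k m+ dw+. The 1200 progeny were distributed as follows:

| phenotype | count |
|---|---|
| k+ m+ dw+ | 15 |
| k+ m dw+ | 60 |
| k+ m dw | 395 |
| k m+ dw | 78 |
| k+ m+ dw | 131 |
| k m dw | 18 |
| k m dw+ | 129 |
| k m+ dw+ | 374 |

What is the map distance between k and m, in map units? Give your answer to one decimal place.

The two rarest classes, k m dw and k+ m+ dw+, are the double crossovers. Comparing them with the parentals, only the k allele has switched, so k is the middle locus and the order is m – k – dw.
Crossovers in the m–k interval produce the single-crossover classes k+ m+ dw and k m dw+ (131 + 129 = 260) plus the double crossovers (33).
RF(m–k) = (260 + 33) / 1200 = 293/1200 = 0.2442 → 24.4 map units.

24.4 map units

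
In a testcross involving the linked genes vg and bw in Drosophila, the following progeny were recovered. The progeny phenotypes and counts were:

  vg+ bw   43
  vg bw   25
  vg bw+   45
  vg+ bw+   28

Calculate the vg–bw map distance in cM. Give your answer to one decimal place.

The two most frequent classes, vg+ bw (43) and vg bw+ (45), are the parental types, so the F1 was vg+ bw / vg bw+.
The recombinant classes are vg+ bw+ and vg bw: 28 + 25 = 53.
Recombination frequency = 53/141 = 0.3759 ≈ 37.6%, i.e. 37.6 cM.

37.6 cM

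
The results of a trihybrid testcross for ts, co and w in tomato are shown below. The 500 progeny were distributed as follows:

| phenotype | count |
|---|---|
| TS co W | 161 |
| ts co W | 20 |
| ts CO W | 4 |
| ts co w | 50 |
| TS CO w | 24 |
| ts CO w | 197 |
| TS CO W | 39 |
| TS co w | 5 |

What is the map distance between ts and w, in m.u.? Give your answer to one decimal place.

The two most frequent reciprocal classes, TS co W and ts CO w, are the parental types, so the F1 was TS co W / ts CO w.
The two rarest classes, TS co w and ts CO W, are the double crossovers. Comparing them with the parentals, only the w allele has switched, so w is the middle locus and the order is co – w – ts.
Crossovers in the w–ts interval produce the single-crossover classes ts co W and TS CO w (20 + 24 = 44) plus the double crossovers (9).
RF(w–ts) = (44 + 9) / 500 = 53/500 = 0.1060 → 10.6 m.u.

10.6 m.u.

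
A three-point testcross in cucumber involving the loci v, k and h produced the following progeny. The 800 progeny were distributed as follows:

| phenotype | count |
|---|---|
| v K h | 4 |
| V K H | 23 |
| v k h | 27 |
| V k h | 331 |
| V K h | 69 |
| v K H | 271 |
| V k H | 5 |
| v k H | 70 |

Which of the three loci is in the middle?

The two most frequent reciprocal classes, V k h and v K H, are the parental types, so the F1 was V k h / v K H.
The two rarest classes, V k H and v K h, are the double crossovers. Comparing them with the parentals, only the h allele has switched, so h is the middle locus and the order is v – h – k.

h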